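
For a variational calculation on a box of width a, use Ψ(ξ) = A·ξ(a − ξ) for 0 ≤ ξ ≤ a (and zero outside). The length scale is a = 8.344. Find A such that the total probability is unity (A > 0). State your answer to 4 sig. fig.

A ≈ 0.02723

Require ∫ |Ψ|² dξ = 1 over the whole domain.
Expanding the polynomial and integrating term by term, with Ψ = A·ξ(a − ξ), the integral evaluates to A²·[a^5/30].
Hence A² = 1/[a^5/30].
With a = 8.344: A² = 0.00074174 and A = 0.027235.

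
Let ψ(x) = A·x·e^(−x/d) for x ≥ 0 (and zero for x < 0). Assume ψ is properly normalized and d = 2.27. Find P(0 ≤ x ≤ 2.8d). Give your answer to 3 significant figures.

The probability is P = ∫ |ψ|² dx over [0, 2.8d].
With A² fixed by ∫|ψ|² = 1, i.e. A² = (d^3/4)^(−1), substitute and integrate.
In terms of u = x/d (A² and the length scale cancel between numerator and denominator), P = [∫_{0}^{2.8} u^2·e^(-2·u) du] / [∫_{0}^{∞} u^2·e^(-2·u) du].
Using ∫ u^2·e^(-2·u) du = -(2·u^2 + 2·u + 1)·e^(-2·u)/4, the numerator is 1/4 - 557·e^(-28/5)/100 and the denominator is 1/4.
The result is P = 0.9176.

P ≈ 0.918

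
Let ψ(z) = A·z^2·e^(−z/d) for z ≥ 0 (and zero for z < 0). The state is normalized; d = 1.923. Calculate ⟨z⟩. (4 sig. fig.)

⟨z⟩ = ∫ z |ψ|² dz over the full domain.
Recall ∫₀^∞ z^m e^(−z/β) dz = m!·β^(m+1), since the A² factors cancel between numerator and denominator, ⟨z⟩ = 5·d/2.
With d = 1.923, ⟨z⟩ = 4.8075.

⟨z⟩ ≈ 4.808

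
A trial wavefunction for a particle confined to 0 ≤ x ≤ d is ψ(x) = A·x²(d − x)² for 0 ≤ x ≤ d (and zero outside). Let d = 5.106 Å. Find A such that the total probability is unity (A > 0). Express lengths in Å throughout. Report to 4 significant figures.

Normalization requires ∫|ψ|² dx = 1, integrated from 0 to d.
The integral (without the A² prefactor) comes out to d^9/630.
So A² = (d^9/630)^(−1).
Substituting d = 5.106 gives A² = 0.00026706, so A = 0.016342.

A ≈ 0.01634 Å^(-9/2)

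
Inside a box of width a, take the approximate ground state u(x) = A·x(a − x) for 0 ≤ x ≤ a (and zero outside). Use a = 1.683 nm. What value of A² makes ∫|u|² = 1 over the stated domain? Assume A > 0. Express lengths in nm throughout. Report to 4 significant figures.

The normalization condition is ∫|u|² dx = 1 from 0 to a.
Expanding the polynomial and integrating term by term, with u = A·x(a − x), the integral evaluates to A²·[a^5/30].
Setting this equal to 1 gives A² = 1/(a^5/30).
Substituting a = 1.683 gives A² = 2.2218, so A = 1.4906.

A^2 ≈ 2.222 nm^(-5)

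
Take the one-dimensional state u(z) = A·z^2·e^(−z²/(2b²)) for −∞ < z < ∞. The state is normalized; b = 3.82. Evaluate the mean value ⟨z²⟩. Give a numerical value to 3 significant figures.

⟨z^2⟩ ≈ 36.5

⟨z²⟩ = ∫ z^2 |u|² dz over the full domain.
With ∫_{−∞}^{∞} z^(2m) e^(−αz²) dz = (2m−1)!!·√π / (2^m α^(m+1/2)), since the A² factors cancel between numerator and denominator, ⟨z²⟩ = 5·b^2/2.
With b = 3.82, ⟨z^2⟩ = 36.48.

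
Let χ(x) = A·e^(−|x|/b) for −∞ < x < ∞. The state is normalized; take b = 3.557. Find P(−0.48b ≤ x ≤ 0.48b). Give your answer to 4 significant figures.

P ≈ 0.6171

|χ|² is the probability density, so P = ∫_{−0.48b}^{0.48b} |χ|² dx.
The normalization integral ∫|χ|²dx over the whole domain equals b·A², and A² cancels in the ratio.
By symmetry take twice the x ≥ 0 contribution in numerator and denominator; the 2's cancel. Substituting u = x/b, A² and the length scale cancel in the ratio: P = ∫_{0}^{0.48} e^(-2·u) du / ∫_{0}^{∞} e^(-2·u) du.
Using ∫ e^(-2·u) du = -e^(-2·u)/2, the numerator is 1/2 - e^(-24/25)/2 and the denominator is 1/2.
This works out to P = 0.61711.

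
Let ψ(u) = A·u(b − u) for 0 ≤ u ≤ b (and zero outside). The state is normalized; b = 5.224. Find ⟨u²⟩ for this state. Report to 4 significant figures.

⟨u²⟩ = ∫ u^2 |ψ|² du over the full domain.
Expanding the polynomial and integrating term by term, evaluating both integrals, ⟨u²⟩ = 2·b^2/7.
Putting b = 5.224 gives 7.7972.

⟨u^2⟩ ≈ 7.797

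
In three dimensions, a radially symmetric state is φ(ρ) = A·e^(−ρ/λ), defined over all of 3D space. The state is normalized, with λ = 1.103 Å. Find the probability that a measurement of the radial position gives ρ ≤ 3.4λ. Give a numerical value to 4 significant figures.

Integrate the radial probability density 4πρ²|φ|² over ρ ≤ 3.4λ.
The full normalization integral is A²·[π·λ^3] = 1, fixing A².
Substituting u = ρ/λ, A², 4π and the length scale all cancel in the ratio: P = ∫_{0}^{3.4} u^2·e^(-2·u) du / ∫_{0}^{∞} u^2·e^(-2·u) du.
Using ∫ u^2·e^(-2·u) du = -(2·u^2 + 2·u + 1)·e^(-2·u)/4, the numerator is 1/4 - 773·e^(-34/5)/100 and the denominator is 1/4.
This evaluates to P = 0.96556.

P ≈ 0.9656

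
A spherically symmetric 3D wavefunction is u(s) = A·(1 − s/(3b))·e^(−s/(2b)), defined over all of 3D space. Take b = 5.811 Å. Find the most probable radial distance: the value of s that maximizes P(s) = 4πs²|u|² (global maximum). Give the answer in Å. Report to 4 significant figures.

Set d/ds [P(s) = 4πs²|u|²] = 0 and solve for s > 0.
Solving yields s = b.
With b = 5.811, the most probable radial distance is 5.8110 Å.

s ≈ 5.811 Å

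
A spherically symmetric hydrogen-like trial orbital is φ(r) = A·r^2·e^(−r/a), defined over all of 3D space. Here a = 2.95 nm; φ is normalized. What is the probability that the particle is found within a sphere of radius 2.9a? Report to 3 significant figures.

P ≈ 0.362

With dV = 4πr²dr, the probability is ∫|φ|² dV over r ≤ 2.9a.
Normalization gives A² = 1/(45·π·a^7/2).
In terms of u = r/a (A², 4π and the length scale all cancel between numerator and denominator), P = [∫_{0}^{2.9} u^6·e^(-2·u) du] / [∫_{0}^{∞} u^6·e^(-2·u) du].
An antiderivative of u^6·e^(-2·u) is -(4·u^6 + 12·u^5 + 30·u^4 + 60·u^3 + 90·u^2 + 90·u + 45)·e^(-2·u)/8; evaluating from 0 to 2.9 gives ≈ 2.0340, while the full integral is 45/8.
This evaluates to P = 0.3616.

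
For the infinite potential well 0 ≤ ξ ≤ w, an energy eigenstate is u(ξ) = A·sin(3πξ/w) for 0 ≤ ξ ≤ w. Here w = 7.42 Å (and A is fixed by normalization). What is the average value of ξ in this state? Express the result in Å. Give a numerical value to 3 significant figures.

By definition ⟨ξ⟩ = ∫ ξ |u(ξ)|² dξ.
Since the A² factors cancel between numerator and denominator, ⟨ξ⟩ = w/2.
With w = 7.42, ⟨ξ⟩ = 3.710.

⟨ξ⟩ ≈ 3.71 Å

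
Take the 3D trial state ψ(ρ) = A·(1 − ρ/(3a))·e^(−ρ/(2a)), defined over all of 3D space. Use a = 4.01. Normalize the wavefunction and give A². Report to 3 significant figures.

Normalization requires ∫|ψ|² 4πρ² dρ = 1, integrated from 0 to ∞.
The angular integral contributes 4π, leaving ∫₀^∞ ρ²|ψ|² dρ.
Using ∫₀^∞ ρⁿ e^(−αρ) dρ = n!/αⁿ⁺¹, the integral (without the A² prefactor) comes out to 8·π·a^3/3.
So A² = (8·π·a^3/3)^(−1).
Plugging in a = 4.01 yields A = 0.04303.

A^2 ≈ 0.00185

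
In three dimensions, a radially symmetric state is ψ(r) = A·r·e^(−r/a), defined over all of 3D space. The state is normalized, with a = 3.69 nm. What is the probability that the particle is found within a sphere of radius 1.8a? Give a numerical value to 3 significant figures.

With dV = 4πr²dr, the probability is ∫|ψ|² dV over r ≤ 1.8a.
The full normalization integral is A²·[3·π·a^5] = 1, fixing A².
Let u = r/a; then A², 4π and the length scale all cancel, so P = ∫_{0}^{1.8} u^4·e^(-2·u) du ÷ ∫_{0}^{∞} u^4·e^(-2·u) du.
An antiderivative of u^4·e^(-2·u) is -(u^4/2 + u^3 + 3·u^2/2 + 3·u/2 + 3/4)·e^(-2·u); evaluating from 0 to 1.8 gives ≈ 0.22017, while the full integral is 3/4.
Taking the ratio yields P = 0.2936.

P ≈ 0.294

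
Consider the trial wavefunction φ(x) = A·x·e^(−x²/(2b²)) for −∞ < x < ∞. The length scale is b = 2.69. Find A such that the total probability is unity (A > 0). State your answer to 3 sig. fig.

The normalization condition is ∫|φ|² dx = 1 from −∞ to ∞.
Using the Gaussian integral ∫_{−∞}^{∞} e^(−αx²) dx = √(π/α), carrying out the integral gives A² · √(π)·b^3/2.
Hence A² = 1/[√(π)·b^3/2].
Substituting b = 2.69 gives A² = 0.05797, so A = 0.2408.

A ≈ 0.241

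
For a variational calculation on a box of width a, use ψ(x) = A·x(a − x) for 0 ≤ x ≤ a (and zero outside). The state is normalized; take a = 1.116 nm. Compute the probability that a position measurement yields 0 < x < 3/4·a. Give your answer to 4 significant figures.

P ≈ 0.8965

|ψ|² is the probability density, so P = ∫_{0}^{3/4·a} |ψ|² dx.
With A² fixed by ∫|ψ|² = 1, i.e. A² = (a^5/30)^(−1), substitute and integrate.
Let u = x/a; then A² and the length scale cancel, so P = ∫_{0}^{3/4} u^2·(1 - u)^2 du ÷ ∫_{0}^{1} u^2·(1 - u)^2 du.
An antiderivative of u^2·(1 - u)^2 is u^3·(6·u^2 - 15·u + 10)/30; evaluating from 0 to 3/4 gives 153/5120, while the full integral is 1/30.
Evaluating gives P = 459/512.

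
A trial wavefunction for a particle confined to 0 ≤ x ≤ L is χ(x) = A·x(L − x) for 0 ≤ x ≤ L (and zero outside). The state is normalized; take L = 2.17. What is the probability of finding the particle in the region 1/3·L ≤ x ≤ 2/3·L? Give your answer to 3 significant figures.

P ≈ 0.580

The probability is P = ∫ |χ|² dx over [1/3·L, 2/3·L].
Since A² = 1/(L^5/30), this is the region integral divided by the full normalization integral.
Let u = x/L; then A² and the length scale cancel, so P = ∫_{1/3}^{2/3} u^2·(1 - u)^2 du ÷ ∫_{0}^{1} u^2·(1 - u)^2 du.
With ∫ u^2·(1 - u)^2 du = u^3·(6·u^2 - 15·u + 10)/30 + C, the region integral is 47/2430 and the full one is 1/30.
The result is P = 47/81.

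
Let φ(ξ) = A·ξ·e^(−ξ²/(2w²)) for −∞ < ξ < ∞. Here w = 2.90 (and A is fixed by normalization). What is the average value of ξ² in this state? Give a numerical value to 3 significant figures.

By definition ⟨ξ²⟩ = ∫ ξ^2 |φ(ξ)|² dξ.
Using the Gaussian integral ∫_{−∞}^{∞} e^(−αξ²) dξ = √(π/α), since the A² factors cancel between numerator and denominator, ⟨ξ²⟩ = 3·w^2/2.
Putting w = 2.90 gives 12.62.

⟨ξ^2⟩ ≈ 12.6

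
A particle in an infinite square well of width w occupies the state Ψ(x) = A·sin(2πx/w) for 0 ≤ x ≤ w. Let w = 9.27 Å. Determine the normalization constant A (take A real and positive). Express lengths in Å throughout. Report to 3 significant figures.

Normalization requires ∫|Ψ|² dx = 1, integrated from 0 to w.
Carrying out the integral gives A² · w/2.
Hence A² = 1/[w/2].
Plugging in w = 9.27 yields A = 0.4645.

A ≈ 0.464 Å^(-1/2)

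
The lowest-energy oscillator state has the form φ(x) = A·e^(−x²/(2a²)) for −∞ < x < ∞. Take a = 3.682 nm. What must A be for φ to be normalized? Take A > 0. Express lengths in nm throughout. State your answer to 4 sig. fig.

A ≈ 0.3914 nm^(-1/2)

The normalization condition is ∫|φ|² dx = 1 from −∞ to ∞.
The integral (without the A² prefactor) comes out to √(π)·a.
Setting this equal to 1 gives A² = 1/(√(π)·a).
With a = 3.682: A² = 0.15323 and A = 0.39144.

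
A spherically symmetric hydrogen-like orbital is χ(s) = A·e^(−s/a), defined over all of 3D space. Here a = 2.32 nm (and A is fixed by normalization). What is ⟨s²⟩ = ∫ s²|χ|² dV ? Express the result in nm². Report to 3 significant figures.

⟨s²⟩ = ∫ s^2 |χ|² 4πs² ds over the full domain.
Using ∫₀^∞ sⁿ e^(−αs) ds = n!/αⁿ⁺¹, evaluating both integrals, ⟨s²⟩ = 3·a^2.
Putting a = 2.32 gives 16.15.

⟨s^2⟩ ≈ 16.1 nm^2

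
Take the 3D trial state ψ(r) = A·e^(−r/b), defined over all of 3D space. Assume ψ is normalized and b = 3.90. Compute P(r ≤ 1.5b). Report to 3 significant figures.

P = ∫ |ψ|² 4πr² dr over r ≤ 1.5b.
A² is fixed by ∫₀^∞ 4πr²|ψ|² dr = 1, i.e. A² = (π·b^3)^(−1).
In terms of u = r/b (A², 4π and the length scale all cancel between numerator and denominator), P = [∫_{0}^{1.5} u^2·e^(-2·u) du] / [∫_{0}^{∞} u^2·e^(-2·u) du].
With ∫ u^2·e^(-2·u) du = -(2·u^2 + 2·u + 1)·e^(-2·u)/4 + C, the region integral is 1/4 - 17·e^(-3)/8 and the full one is 1/4.
Taking the ratio yields P = 0.5768.

P ≈ 0.577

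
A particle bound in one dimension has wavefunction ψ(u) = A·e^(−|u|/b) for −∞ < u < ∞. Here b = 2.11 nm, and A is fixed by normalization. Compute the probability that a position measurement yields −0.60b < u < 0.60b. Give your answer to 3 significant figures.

|ψ|² is the probability density, so P = ∫_{−0.60b}^{0.60b} |ψ|² du.
The normalization integral ∫|ψ|²du over the whole domain equals b·A², and A² cancels in the ratio.
Both integrals are even about u = 0, so only the u ≥ 0 halves are needed (the factors of 2 cancel). Substituting t = u/b, A² and the length scale cancel in the ratio: P = ∫_{0}^{0.60} e^(-2·t) dt / ∫_{0}^{∞} e^(-2·t) dt.
Using ∫ e^(-2·t) dt = -e^(-2·t)/2, the numerator is 1/2 - e^(-6/5)/2 and the denominator is 1/2.
Evaluating gives P = 0.6988.

P ≈ 0.699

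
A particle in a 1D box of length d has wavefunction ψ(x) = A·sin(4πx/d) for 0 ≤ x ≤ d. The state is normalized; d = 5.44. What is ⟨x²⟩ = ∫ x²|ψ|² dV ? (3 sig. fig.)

⟨x^2⟩ ≈ 9.77

By definition ⟨x²⟩ = ∫ x^2 |ψ(x)|² dx.
Since the A² factors cancel between numerator and denominator, ⟨x²⟩ = -d^2/(32·π^2) + d^2/3.
Putting d = 5.44 gives 9.771.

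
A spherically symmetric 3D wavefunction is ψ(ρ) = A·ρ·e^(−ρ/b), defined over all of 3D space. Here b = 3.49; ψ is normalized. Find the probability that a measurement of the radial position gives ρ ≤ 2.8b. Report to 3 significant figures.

P ≈ 0.658

Integrate the radial probability density 4πρ²|ψ|² over ρ ≤ 2.8b.
The full normalization integral is A²·[3·π·b^5] = 1, fixing A².
In terms of u = ρ/b (A², 4π and the length scale all cancel between numerator and denominator), P = [∫_{0}^{2.8} u^4·e^(-2·u) du] / [∫_{0}^{∞} u^4·e^(-2·u) du].
With ∫ u^4·e^(-2·u) du = -(u^4/2 + u^3 + 3·u^2/2 + 3·u/2 + 3/4)·e^(-2·u) + C, the region integral is ≈ 0.49339 and the full one is 3/4.
Taking the ratio yields P = 0.6578.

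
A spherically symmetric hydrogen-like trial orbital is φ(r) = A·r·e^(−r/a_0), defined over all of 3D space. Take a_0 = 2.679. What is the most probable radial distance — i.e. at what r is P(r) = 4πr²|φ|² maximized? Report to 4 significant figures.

Set d/dr [P(r) = 4πr²|φ|²] = 0 and solve for r > 0.
This gives r = 2·a_0.
With a_0 = 2.679, the most probable radial distance is 5.3580.

r ≈ 5.358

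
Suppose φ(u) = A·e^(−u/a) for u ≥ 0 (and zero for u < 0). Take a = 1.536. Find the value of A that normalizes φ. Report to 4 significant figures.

We need A² ∫|f|² du = 1, taking the integral from 0 to ∞.
∫|φ|² du = A²·(a/2).
Setting this equal to 1 gives A² = 1/(a/2).
Plugging in a = 1.536 yields A = 1.1411.

A ≈ 1.141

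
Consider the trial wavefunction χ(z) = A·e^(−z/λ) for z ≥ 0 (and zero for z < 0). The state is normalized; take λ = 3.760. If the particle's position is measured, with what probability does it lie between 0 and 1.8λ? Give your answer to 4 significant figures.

P ≈ 0.9727

P = ∫_{0}^{1.8λ} |χ(z)|² dz.
Since A² = 1/(λ/2), this is the region integral divided by the full normalization integral.
In terms of u = z/λ (A² and the length scale cancel between numerator and denominator), P = [∫_{0}^{1.8} e^(-2·u) du] / [∫_{0}^{∞} e^(-2·u) du].
An antiderivative of e^(-2·u) is -e^(-2·u)/2; evaluating from 0 to 1.8 gives 1/2 - e^(-18/5)/2, while the full integral is 1/2.
Taking the ratio, P = 0.97268.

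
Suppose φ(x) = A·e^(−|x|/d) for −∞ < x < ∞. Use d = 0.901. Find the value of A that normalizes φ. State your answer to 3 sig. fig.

A ≈ 1.05

We need A² ∫|f|² dx = 1, taking the integral from −∞ to ∞.
With φ = A·e^(−|x|/d), the integral evaluates to A²·[d].
Setting this equal to 1 gives A² = 1/(d).
Plugging in d = 0.901 yields A = 1.054.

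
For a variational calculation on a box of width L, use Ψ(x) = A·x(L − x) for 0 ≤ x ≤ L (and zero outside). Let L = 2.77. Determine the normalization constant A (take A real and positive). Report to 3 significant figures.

Normalization requires ∫|Ψ|² dx = 1, integrated from 0 to L.
The integral (without the A² prefactor) comes out to L^5/30.
Hence A² = 1/[L^5/30].
Substituting L = 2.77 gives A² = 0.1840, so A = 0.4289.

A ≈ 0.429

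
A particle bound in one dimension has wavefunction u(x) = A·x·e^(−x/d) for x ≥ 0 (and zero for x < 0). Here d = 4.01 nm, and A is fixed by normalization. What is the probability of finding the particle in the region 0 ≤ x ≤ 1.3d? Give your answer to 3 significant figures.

P = ∫_{0}^{1.3d} |u(x)|² dx.
Since A² = 1/(d^3/4), this is the region integral divided by the full normalization integral.
Let t = x/d; then A² and the length scale cancel, so P = ∫_{0}^{1.3} t^2·e^(-2·t) dt ÷ ∫_{0}^{∞} t^2·e^(-2·t) dt.
With ∫ t^2·e^(-2·t) dt = -(2·t^2 + 2·t + 1)·e^(-2·t)/4 + C, the region integral is 1/4 - 349·e^(-13/5)/200 and the full one is 1/4.
This works out to P = 0.4816.

P ≈ 0.482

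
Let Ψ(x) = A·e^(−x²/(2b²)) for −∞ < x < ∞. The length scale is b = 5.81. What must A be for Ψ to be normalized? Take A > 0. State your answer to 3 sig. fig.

The normalization condition is ∫|Ψ|² dx = 1 from −∞ to ∞.
With Ψ = A·e^(−x²/(2b²)), the integral evaluates to A²·[√(π)·b].
Setting this equal to 1 gives A² = 1/(√(π)·b).
Substituting b = 5.81 gives A² = 0.09711, so A = 0.3116.

A ≈ 0.312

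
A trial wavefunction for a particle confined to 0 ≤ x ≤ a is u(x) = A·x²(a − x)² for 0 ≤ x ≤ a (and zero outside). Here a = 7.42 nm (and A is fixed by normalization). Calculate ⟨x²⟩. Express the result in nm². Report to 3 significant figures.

⟨x^2⟩ ≈ 15.0 nm^2

The expectation value is the |u|²-weighted average of x^2: ∫ x^2|u|² dx.
Evaluating both integrals, ⟨x²⟩ = 3·a^2/11.
Putting a = 7.42 gives 15.02.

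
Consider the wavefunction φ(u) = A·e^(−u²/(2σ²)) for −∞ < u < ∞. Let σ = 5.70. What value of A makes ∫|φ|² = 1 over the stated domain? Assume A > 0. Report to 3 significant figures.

We need A² ∫|f|² du = 1, taking the integral from −∞ to ∞.
With ∫_{−∞}^{∞} u^(2m) e^(−αu²) du = (2m−1)!!·√π / (2^m α^(m+1/2)), carrying out the integral gives A² · √(π)·σ.
With σ = 5.70: A² = 0.09898 and A = 0.3146.

A ≈ 0.315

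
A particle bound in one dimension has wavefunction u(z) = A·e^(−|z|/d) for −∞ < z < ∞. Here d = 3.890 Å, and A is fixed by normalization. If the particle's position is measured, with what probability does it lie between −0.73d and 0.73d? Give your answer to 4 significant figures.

The probability is P = ∫ |u|² dz over [−0.73d, 0.73d].
With A² fixed by ∫|u|² = 1, i.e. A² = (d)^(−1), substitute and integrate.
By symmetry take twice the z ≥ 0 contribution in numerator and denominator; the 2's cancel. In terms of t = z/d (A² and the length scale cancel between numerator and denominator), P = [∫_{0}^{0.73} e^(-2·t) dt] / [∫_{0}^{∞} e^(-2·t) dt].
With ∫ e^(-2·t) dt = -e^(-2·t)/2 + C, the region integral is 1/2 - e^(-73/50)/2 and the full one is 1/2.
This works out to P = 0.76776.

P ≈ 0.7678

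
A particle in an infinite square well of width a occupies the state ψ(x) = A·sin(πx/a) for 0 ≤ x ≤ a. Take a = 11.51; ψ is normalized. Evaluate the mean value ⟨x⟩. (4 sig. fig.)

The expectation value is the |ψ|²-weighted average of x: ∫ x|ψ|² dx.
The ratio of the moment integral to the normalization integral gives ⟨x⟩ = a/2.
With a = 11.51, ⟨x⟩ = 5.7550.

⟨x⟩ ≈ 5.755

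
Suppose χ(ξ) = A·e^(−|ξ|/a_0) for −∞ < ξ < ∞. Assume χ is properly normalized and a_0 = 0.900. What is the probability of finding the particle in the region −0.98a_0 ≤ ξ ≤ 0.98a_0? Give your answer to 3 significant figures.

P ≈ 0.859

The probability is P = ∫ |χ|² dξ over [−0.98a_0, 0.98a_0].
With A² fixed by ∫|χ|² = 1, i.e. A² = (a_0)^(−1), substitute and integrate.
By symmetry take twice the ξ ≥ 0 contribution in numerator and denominator; the 2's cancel. In terms of u = ξ/a_0 (A² and the length scale cancel between numerator and denominator), P = [∫_{0}^{0.98} e^(-2·u) du] / [∫_{0}^{∞} e^(-2·u) du].
With ∫ e^(-2·u) du = -e^(-2·u)/2 + C, the region integral is 1/2 - e^(-49/25)/2 and the full one is 1/2.
Evaluating gives P = 0.8591.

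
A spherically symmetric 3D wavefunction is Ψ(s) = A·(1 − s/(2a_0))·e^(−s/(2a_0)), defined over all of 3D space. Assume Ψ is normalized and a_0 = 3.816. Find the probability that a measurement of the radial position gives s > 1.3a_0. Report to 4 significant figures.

Integrate the radial probability density 4πs²|Ψ|² over s > 1.3a_0.
Normalization gives A² = 1/(8·π·a_0^3).
In terms of u = s/a_0 (A², 4π and the length scale all cancel between numerator and denominator), P = [∫_{1.3}^{∞} u^2·(1 - u/2)^2·e^(-u) du] / [∫_{0}^{∞} u^2·(1 - u/2)^2·e^(-u) du].
An antiderivative of u^2·(1 - u/2)^2·e^(-u) is -(u^4/4 + u^2 + 2·u + 2)·e^(-u); evaluating from 1.3 to ∞ gives ≈ 1.90882, while the full integral is 2.
Taking the ratio yields P = 0.95441.

P ≈ 0.9544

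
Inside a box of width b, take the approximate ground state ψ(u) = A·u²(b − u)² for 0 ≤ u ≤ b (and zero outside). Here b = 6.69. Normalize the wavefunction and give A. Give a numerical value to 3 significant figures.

Normalization requires ∫|ψ|² du = 1, integrated from 0 to b.
Expanding the polynomial and integrating term by term, ∫|ψ|² du = A²·(b^9/630).
Hence A² = 1/[b^9/630].
With b = 6.69: A² = 0.00002347 and A = 0.004845.

A ≈ 0.00484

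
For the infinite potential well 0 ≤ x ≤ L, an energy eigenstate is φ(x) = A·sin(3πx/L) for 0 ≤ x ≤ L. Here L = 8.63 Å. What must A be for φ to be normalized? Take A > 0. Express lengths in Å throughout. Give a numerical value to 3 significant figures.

A ≈ 0.481 Å^(-1/2)

Require ∫ |φ|² dx = 1 over the whole domain.
Carrying out the integral gives A² · L/2.
So A² = (L/2)^(−1).
Substituting L = 8.63 gives A² = 0.2317, so A = 0.4814.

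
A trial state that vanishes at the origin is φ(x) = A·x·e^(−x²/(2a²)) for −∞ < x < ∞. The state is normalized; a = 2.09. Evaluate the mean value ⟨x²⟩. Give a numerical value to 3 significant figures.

⟨x^2⟩ ≈ 6.55

The expectation value is the |φ|²-weighted average of x^2: ∫ x^2|φ|² dx.
Since the A² factors cancel between numerator and denominator, ⟨x²⟩ = 3·a^2/2.
With a = 2.09, ⟨x^2⟩ = 6.552.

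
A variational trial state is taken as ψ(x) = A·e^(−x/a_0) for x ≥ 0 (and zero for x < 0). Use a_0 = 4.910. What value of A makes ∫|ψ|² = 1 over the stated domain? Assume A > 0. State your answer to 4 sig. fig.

Require ∫ |ψ|² dx = 1 over the whole domain.
With ∫₀^∞ x^0 e^(−αx) dx = 0!/α^1, carrying out the integral gives A² · a_0/2.
Hence A² = 1/[a_0/2].
With a_0 = 4.910: A² = 0.40733 and A = 0.63823.

A ≈ 0.6382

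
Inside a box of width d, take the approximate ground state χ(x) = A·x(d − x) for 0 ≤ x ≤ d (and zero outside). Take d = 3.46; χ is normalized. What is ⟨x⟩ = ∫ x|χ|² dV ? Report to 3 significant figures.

⟨x⟩ ≈ 1.73

⟨x⟩ = ∫ x |χ|² dx over the full domain.
Expanding the polynomial and integrating term by term, evaluating both integrals, ⟨x⟩ = d/2.
With d = 3.46, ⟨x⟩ = 1.730.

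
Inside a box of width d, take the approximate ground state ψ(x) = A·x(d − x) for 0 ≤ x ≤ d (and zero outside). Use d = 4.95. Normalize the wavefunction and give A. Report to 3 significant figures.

The normalization condition is ∫|ψ|² dx = 1 from 0 to d.
Expanding the polynomial and integrating term by term, the integral (without the A² prefactor) comes out to d^5/30.
So A² = (d^5/30)^(−1).
Substituting d = 4.95 gives A² = 0.01009, so A = 0.1005.

A ≈ 0.100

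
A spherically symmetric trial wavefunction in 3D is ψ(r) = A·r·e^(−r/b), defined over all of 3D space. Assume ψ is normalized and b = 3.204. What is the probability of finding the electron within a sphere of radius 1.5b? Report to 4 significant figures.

Integrate the radial probability density 4πr²|ψ|² over r ≤ 1.5b.
A² is fixed by ∫₀^∞ 4πr²|ψ|² dr = 1, i.e. A² = (3·π·b^5)^(−1).
In terms of u = r/b (A², 4π and the length scale all cancel between numerator and denominator), P = [∫_{0}^{1.5} u^4·e^(-2·u) du] / [∫_{0}^{∞} u^4·e^(-2·u) du].
An antiderivative of u^4·e^(-2·u) is -(u^4/2 + u^3 + 3·u^2/2 + 3·u/2 + 3/4)·e^(-2·u); evaluating from 0 to 1.5 gives 3/4 - 393·e^(-3)/32, while the full integral is 3/4.
This evaluates to P = 0.18474.

P ≈ 0.1847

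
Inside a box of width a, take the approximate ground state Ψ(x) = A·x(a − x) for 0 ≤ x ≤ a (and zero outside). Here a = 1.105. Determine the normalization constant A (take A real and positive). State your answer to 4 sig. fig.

Normalization requires ∫|Ψ|² dx = 1, integrated from 0 to a.
Expanding the polynomial and integrating term by term, with Ψ = A·x(a − x), the integral evaluates to A²·[a^5/30].
With a = 1.105: A² = 18.210 and A = 4.2673.

A ≈ 4.267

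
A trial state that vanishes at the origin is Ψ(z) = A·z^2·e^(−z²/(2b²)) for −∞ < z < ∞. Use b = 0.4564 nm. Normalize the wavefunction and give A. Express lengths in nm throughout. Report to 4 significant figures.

Require ∫ |Ψ|² dz = 1 over the whole domain.
With ∫_{−∞}^{∞} z^(2m) e^(−αz²) dz = (2m−1)!!·√π / (2^m α^(m+1/2)), with Ψ = A·z^2·e^(−z²/(2b²)), the integral evaluates to A²·[3·√(π)·b^5/4].
Substituting b = 0.4564 gives A² = 37.987, so A = 6.1634.

A ≈ 6.163 nm^(-5/2)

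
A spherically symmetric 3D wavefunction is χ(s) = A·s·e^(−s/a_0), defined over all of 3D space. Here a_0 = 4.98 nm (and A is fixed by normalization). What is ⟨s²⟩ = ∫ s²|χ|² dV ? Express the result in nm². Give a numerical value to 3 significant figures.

⟨s^2⟩ ≈ 186 nm^2

By definition ⟨s²⟩ = ∫ s^2 |χ(s)|² 4πs² ds.
Evaluating both integrals, ⟨s²⟩ = 15·a_0^2/2.
Putting a_0 = 4.98 gives 186.0.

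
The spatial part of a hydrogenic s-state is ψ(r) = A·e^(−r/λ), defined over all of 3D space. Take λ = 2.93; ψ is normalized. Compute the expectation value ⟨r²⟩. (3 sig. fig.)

⟨r^2⟩ ≈ 25.8

⟨r²⟩ = ∫ r^2 |ψ|² 4πr² dr over the full domain.
The ratio of the moment integral to the normalization integral gives ⟨r²⟩ = 3·λ^2.
Putting λ = 2.93 gives 25.75.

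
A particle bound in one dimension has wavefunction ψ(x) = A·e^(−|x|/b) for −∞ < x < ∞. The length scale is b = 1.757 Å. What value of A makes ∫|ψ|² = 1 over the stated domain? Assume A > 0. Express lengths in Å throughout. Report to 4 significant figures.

We need A² ∫|f|² dx = 1, taking the integral from −∞ to ∞.
Recall ∫₀^∞ x^m e^(−x/β) dx = m!·β^(m+1), with ψ = A·e^(−|x|/b), the integral evaluates to A²·[b].
So A² = (b)^(−1).
With b = 1.757: A² = 0.56915 and A = 0.75442.

A ≈ 0.7544 Å^(-1/2)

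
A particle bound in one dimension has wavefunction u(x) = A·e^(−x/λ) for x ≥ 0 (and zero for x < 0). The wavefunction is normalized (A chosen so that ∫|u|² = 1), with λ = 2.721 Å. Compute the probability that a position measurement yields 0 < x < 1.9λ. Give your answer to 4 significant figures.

P ≈ 0.9776

P = ∫_{0}^{1.9λ} |u(x)|² dx.
Since A² = 1/(λ/2), this is the region integral divided by the full normalization integral.
In terms of t = x/λ (A² and the length scale cancel between numerator and denominator), P = [∫_{0}^{1.9} e^(-2·t) dt] / [∫_{0}^{∞} e^(-2·t) dt].
Using ∫ e^(-2·t) dt = -e^(-2·t)/2, the numerator is 1/2 - e^(-19/5)/2 and the denominator is 1/2.
Taking the ratio, P = 0.97763.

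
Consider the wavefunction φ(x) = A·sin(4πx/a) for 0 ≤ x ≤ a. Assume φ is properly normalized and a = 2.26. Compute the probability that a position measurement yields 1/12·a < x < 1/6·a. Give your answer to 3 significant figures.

P = ∫_{1/12·a}^{1/6·a} |φ(x)|² dx.
With A² fixed by ∫|φ|² = 1, i.e. A² = (a/2)^(−1), substitute and integrate.
Substituting u = x/a, A² and the length scale cancel in the ratio: P = ∫_{1/12}^{1/6} sin(4·π·u)^2 du / ∫_{0}^{1} sin(4·π·u)^2 du.
With ∫ sin(4·π·u)^2 du = u/2 - sin(4·π·u)·cos(4·π·u)/(8·π) + C, the region integral is √(3)/(16·π) + 1/24 and the full one is 1/2.
The result is P = (√(3)/8 + π/12)/π.

P ≈ 0.152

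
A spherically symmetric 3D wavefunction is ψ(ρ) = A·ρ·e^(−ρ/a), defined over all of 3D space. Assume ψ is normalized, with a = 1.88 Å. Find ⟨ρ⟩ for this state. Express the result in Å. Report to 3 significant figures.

⟨ρ⟩ ≈ 4.70 Å

By definition ⟨ρ⟩ = ∫ ρ |ψ(ρ)|² 4πρ² dρ.
Recall ∫₀^∞ ρ^m e^(−ρ/β) dρ = m!·β^(m+1), the ratio of the moment integral to the normalization integral gives ⟨ρ⟩ = 5·a/2.
Putting a = 1.88 gives 4.700.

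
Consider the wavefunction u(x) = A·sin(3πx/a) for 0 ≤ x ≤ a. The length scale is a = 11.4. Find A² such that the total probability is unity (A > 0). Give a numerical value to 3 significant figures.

The normalization condition is ∫|u|² dx = 1 from 0 to a.
With u = A·sin(3πx/a), the integral evaluates to A²·[a/2].
So A² = (a/2)^(−1).
With a = 11.4: A² = 0.1754 and A = 0.4189.

A^2 ≈ 0.175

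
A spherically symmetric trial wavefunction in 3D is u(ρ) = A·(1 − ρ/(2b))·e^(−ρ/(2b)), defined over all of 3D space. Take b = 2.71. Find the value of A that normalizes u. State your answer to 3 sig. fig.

A ≈ 0.0447

The normalization condition is ∫|u|² 4πρ² dρ = 1 from 0 to ∞.
Using ∫₀^∞ ρⁿ e^(−αρ) dρ = n!/αⁿ⁺¹, ∫|u|² 4πρ² dρ = A²·(8·π·b^3).
Hence A² = 1/[8·π·b^3].
Substituting b = 2.71 gives A² = 0.001999, so A = 0.04471.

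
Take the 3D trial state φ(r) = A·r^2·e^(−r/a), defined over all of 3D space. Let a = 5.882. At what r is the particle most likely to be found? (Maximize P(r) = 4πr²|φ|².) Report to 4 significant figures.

Set d/dr [P(r) = 4πr²|φ|²] = 0 and solve for r > 0.
This gives r = 3·a.
With a = 5.882, the most probable radial distance is 17.646.

r ≈ 17.65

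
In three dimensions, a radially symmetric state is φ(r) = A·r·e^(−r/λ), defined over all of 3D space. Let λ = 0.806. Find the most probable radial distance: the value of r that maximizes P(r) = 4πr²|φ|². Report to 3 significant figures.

r ≈ 1.61

The maximum of P(r) = 4πr²|φ|² occurs where its derivative vanishes.
Solving yields r = 2·λ.
With λ = 0.806, the most probable radial distance is 1.612.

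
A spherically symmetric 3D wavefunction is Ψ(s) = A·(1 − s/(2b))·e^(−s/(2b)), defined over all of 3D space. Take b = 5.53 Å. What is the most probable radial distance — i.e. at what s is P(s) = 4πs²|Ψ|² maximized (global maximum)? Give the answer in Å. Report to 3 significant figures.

s ≈ 29.0 Å

Set d/ds [P(s) = 4πs²|Ψ|²] = 0 and solve for s > 0.
This gives s = b·(√(5) + 3).
With b = 5.53, the most probable radial distance is 28.96 Å.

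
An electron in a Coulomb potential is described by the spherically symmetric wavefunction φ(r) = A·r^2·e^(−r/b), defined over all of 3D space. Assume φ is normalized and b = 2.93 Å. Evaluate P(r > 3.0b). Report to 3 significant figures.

With dV = 4πr²dr, the probability is ∫|φ|² dV over r > 3.0b.
The full normalization integral is A²·[45·π·b^7/2] = 1, fixing A².
Let u = r/b; then A², 4π and the length scale all cancel, so P = ∫_{3.0}^{∞} u^6·e^(-2·u) du ÷ ∫_{0}^{∞} u^6·e^(-2·u) du.
With ∫ u^6·e^(-2·u) du = -(4·u^6 + 12·u^5 + 30·u^4 + 60·u^3 + 90·u^2 + 90·u + 45)·e^(-2·u)/8 + C, the region integral is ≈ 3.4105 and the full one is 45/8.
This evaluates to P = 0.6063.

P ≈ 0.606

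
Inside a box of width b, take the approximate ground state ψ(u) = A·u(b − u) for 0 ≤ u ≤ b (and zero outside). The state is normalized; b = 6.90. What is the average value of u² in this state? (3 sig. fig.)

⟨u^2⟩ ≈ 13.6

⟨u²⟩ = ∫ u^2 |ψ|² du over the full domain.
Expanding the polynomial and integrating term by term, evaluating both integrals, ⟨u²⟩ = 2·b^2/7.
Putting b = 6.90 gives 13.60.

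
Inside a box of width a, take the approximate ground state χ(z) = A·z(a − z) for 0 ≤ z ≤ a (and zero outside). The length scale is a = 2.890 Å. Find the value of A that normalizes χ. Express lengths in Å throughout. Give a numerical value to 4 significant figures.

We need A² ∫|f|² dz = 1, taking the integral from 0 to a.
The integral (without the A² prefactor) comes out to a^5/30.
With a = 2.890: A² = 0.14881 and A = 0.38576.

A ≈ 0.3858 Å^(-5/2)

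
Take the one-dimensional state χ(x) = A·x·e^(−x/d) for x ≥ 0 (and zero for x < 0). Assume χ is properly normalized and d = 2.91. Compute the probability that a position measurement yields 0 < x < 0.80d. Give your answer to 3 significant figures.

P = ∫_{0}^{0.80d} |χ(x)|² dx.
With A² fixed by ∫|χ|² = 1, i.e. A² = (d^3/4)^(−1), substitute and integrate.
In terms of u = x/d (A² and the length scale cancel between numerator and denominator), P = [∫_{0}^{0.80} u^2·e^(-2·u) du] / [∫_{0}^{∞} u^2·e^(-2·u) du].
Using ∫ u^2·e^(-2·u) du = -(2·u^2 + 2·u + 1)·e^(-2·u)/4, the numerator is 1/4 - 97·e^(-8/5)/100 and the denominator is 1/4.
The result is P = 0.2166.

P ≈ 0.217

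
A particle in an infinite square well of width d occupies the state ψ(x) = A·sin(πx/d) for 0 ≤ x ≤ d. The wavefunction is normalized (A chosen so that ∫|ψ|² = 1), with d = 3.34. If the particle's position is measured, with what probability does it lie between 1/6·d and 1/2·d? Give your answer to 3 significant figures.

P ≈ 0.471

P = ∫_{1/6·d}^{1/2·d} |ψ(x)|² dx.
With A² fixed by ∫|ψ|² = 1, i.e. A² = (d/2)^(−1), substitute and integrate.
Substituting u = x/d, A² and the length scale cancel in the ratio: P = ∫_{1/6}^{1/2} sin(π·u)^2 du / ∫_{0}^{1} sin(π·u)^2 du.
With ∫ sin(π·u)^2 du = u/2 - sin(2·π·u)/(4·π) + C, the region integral is √(3)/(8·π) + 1/6 and the full one is 1/2.
This works out to P = (√(3)/4 + π/3)/π.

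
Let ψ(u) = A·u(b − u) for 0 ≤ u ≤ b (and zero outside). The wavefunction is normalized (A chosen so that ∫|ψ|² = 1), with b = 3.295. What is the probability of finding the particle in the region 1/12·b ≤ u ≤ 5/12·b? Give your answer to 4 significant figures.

P ≈ 0.3415

P = ∫_{1/12·b}^{5/12·b} |ψ(u)|² du.
Since A² = 1/(b^5/30), this is the region integral divided by the full normalization integral.
In terms of t = u/b (A² and the length scale cancel between numerator and denominator), P = [∫_{1/12}^{5/12} t^2·(1 - t)^2 dt] / [∫_{0}^{1} t^2·(1 - t)^2 dt].
Using ∫ t^2·(1 - t)^2 dt = t^3·(6·t^2 - 15·t + 10)/30, the numerator is ≈ 0.0113844 and the denominator is 1/30.
This works out to P = 0.34153.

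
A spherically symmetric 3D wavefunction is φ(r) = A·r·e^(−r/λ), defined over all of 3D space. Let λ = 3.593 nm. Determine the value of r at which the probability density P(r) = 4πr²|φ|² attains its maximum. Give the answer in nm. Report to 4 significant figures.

r ≈ 7.186 nm

Differentiate P(r) = 4πr²|φ|² with respect to r and set to zero.
Solving yields r = 2·λ.
With λ = 3.593, the most probable radial distance is 7.1860 nm.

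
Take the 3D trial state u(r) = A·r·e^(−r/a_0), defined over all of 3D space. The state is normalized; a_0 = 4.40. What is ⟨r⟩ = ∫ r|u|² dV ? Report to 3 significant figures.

⟨r⟩ ≈ 11.0

By definition ⟨r⟩ = ∫ r |u(r)|² 4πr² dr.
Evaluating both integrals, ⟨r⟩ = 5·a_0/2.
With a_0 = 4.40, ⟨r⟩ = 11.00.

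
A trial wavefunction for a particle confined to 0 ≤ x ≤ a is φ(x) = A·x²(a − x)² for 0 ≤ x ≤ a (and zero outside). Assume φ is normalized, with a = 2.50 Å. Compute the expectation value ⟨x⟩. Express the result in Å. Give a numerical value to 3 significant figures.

⟨x⟩ ≈ 1.25 Å

⟨x⟩ = ∫ x |φ|² dx over the full domain.
Expanding the polynomial and integrating term by term, the ratio of the moment integral to the normalization integral gives ⟨x⟩ = a/2.
With a = 2.50, ⟨x⟩ = 1.250.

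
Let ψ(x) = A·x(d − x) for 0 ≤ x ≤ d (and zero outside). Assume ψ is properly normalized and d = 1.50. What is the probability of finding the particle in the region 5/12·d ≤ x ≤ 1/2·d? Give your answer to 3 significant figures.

P ≈ 0.153

P = ∫_{5/12·d}^{1/2·d} |ψ(x)|² dx.
The normalization integral ∫|ψ|²dx over the whole domain equals d^5/30·A², and A² cancels in the ratio.
In terms of u = x/d (A² and the length scale cancel between numerator and denominator), P = [∫_{5/12}^{1/2} u^2·(1 - u)^2 du] / [∫_{0}^{1} u^2·(1 - u)^2 du].
An antiderivative of u^2·(1 - u)^2 is u^3·(6·u^2 - 15·u + 10)/30; evaluating from 5/12 to 1/2 gives ≈ 0.0051127, while the full integral is 1/30.
This works out to P = 0.1534.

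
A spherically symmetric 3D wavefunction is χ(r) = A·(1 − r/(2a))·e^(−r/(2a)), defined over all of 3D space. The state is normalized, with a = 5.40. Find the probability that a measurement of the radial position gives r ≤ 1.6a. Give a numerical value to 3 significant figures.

P ≈ 0.0512

With dV = 4πr²dr, the probability is ∫|χ|² dV over r ≤ 1.6a.
A² is fixed by ∫₀^∞ 4πr²|χ|² dr = 1, i.e. A² = (8·π·a^3)^(−1).
Substituting u = r/a, A², 4π and the length scale all cancel in the ratio: P = ∫_{0}^{1.6} u^2·(1 - u/2)^2·e^(-u) du / ∫_{0}^{∞} u^2·(1 - u/2)^2·e^(-u) du.
Using ∫ u^2·(1 - u/2)^2·e^(-u) du = -(u^4/4 + u^2 + 2·u + 2)·e^(-u), the numerator is 2 - 5874·e^(-8/5)/625 and the denominator is 2.
The region integral divided by the full integral gives P = 0.05125.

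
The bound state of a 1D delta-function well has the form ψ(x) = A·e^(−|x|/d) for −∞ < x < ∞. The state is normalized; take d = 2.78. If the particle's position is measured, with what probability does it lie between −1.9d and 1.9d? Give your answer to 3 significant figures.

P ≈ 0.978

P = ∫_{−1.9d}^{1.9d} |ψ(x)|² dx.
The normalization integral ∫|ψ|²dx over the whole domain equals d·A², and A² cancels in the ratio.
Both integrals are even about x = 0, so only the x ≥ 0 halves are needed (the factors of 2 cancel). In terms of u = x/d (A² and the length scale cancel between numerator and denominator), P = [∫_{0}^{1.9} e^(-2·u) du] / [∫_{0}^{∞} e^(-2·u) du].
With ∫ e^(-2·u) du = -e^(-2·u)/2 + C, the region integral is 1/2 - e^(-19/5)/2 and the full one is 1/2.
Evaluating gives P = 0.9776.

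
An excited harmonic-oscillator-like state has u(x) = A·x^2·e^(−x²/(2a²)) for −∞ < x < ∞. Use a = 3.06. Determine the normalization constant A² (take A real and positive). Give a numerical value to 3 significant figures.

A^2 ≈ 0.00280

The normalization condition is ∫|u|² dx = 1 from −∞ to ∞.
With ∫_{−∞}^{∞} x^(2m) e^(−αx²) dx = (2m−1)!!·√π / (2^m α^(m+1/2)), ∫|u|² dx = A²·(3·√(π)·a^5/4).
Plugging in a = 3.06 yields A = 0.05295.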